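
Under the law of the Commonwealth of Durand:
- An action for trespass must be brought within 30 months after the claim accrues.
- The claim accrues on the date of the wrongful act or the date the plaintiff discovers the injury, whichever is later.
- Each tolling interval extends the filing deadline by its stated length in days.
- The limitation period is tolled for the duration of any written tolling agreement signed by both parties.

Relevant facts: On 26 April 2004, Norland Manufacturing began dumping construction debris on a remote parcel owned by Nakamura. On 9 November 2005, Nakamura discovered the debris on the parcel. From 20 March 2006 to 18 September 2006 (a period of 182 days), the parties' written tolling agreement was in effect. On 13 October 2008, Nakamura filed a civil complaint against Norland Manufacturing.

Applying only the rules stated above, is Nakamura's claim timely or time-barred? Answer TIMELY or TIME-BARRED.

TIMELY

Taking the later of the act (26 April 2004) and discovery (9 November 2005), the claim accrued on 9 November 2005.
The untolled deadline — 30 months after 9 November 2005 — is 9 May 2008.
The written tolling agreement from 20 March 2006 to 18 September 2006 tolled the period for 182 days, extending the deadline to 7 November 2008.
The 13 October 2008 filing precedes the 7 November 2008 deadline; the claim is timely.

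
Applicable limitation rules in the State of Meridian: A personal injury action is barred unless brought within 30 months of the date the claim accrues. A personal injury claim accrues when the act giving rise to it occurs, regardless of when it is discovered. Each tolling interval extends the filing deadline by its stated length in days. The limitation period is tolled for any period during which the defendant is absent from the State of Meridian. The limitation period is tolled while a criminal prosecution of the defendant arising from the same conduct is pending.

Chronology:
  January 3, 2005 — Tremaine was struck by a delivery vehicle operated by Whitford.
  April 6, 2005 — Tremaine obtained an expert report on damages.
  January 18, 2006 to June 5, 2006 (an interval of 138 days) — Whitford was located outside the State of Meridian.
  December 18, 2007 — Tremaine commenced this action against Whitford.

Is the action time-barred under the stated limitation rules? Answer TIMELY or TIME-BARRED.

The limitation period began to run on January 3, 2005.
Adding the 30 months base period to January 3, 2005 gives a deadline of July 3, 2007, before any tolling.
The defendant's absence from the jurisdiction from January 18, 2006 to June 5, 2006 tolled the period for 138 days, extending the deadline to November 18, 2007.
None of the other events listed affects the running of the period under the stated rules.
Filing on December 18, 2007 missed the November 18, 2007 deadline — the action is time-barred.

TIME-BARRED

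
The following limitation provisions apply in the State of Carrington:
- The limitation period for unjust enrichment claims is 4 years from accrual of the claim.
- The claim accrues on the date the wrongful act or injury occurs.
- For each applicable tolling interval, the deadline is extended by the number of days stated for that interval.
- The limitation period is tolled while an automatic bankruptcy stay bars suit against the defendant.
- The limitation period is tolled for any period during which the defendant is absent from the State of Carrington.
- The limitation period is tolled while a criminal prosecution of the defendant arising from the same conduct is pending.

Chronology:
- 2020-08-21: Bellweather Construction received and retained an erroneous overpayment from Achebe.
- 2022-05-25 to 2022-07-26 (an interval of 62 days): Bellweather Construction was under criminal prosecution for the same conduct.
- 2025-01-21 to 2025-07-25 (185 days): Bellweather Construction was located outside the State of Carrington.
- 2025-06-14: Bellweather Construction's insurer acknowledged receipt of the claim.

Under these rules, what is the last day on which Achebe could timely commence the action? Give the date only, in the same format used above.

2024-10-22

The claim accrued on 2020-08-21, when the wrongful act occurred.
4 years from 2020-08-21 is 2024-08-21.
The pending criminal prosecution from 2022-05-25 to 2022-07-26 tolled the period for 62 days, extending the deadline to 2024-10-22.
The defendant's absence from the jurisdiction from 2025-01-21 to 2025-07-25 began after the period had already run on 2024-10-22, so it has no tolling effect.
The other events in the timeline have no effect on the limitation period under the stated rules.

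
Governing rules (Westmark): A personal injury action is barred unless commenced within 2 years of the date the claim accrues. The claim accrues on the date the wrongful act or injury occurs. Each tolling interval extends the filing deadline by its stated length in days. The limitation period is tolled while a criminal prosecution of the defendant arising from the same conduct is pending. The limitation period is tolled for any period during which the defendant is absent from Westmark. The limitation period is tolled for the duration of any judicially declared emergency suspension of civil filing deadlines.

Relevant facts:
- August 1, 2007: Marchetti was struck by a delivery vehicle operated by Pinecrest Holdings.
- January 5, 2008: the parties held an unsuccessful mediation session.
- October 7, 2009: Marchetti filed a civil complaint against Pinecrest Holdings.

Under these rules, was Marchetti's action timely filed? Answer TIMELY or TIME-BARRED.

The claim accrued on August 1, 2007, the date of the act.
Adding the 2 years base period to August 1, 2007 gives a deadline of August 1, 2009, before any tolling.
None of the other events listed affects the running of the period under the stated rules.
Filing on October 7, 2009 missed the August 1, 2009 deadline — the action is time-barred.

TIME-BARRED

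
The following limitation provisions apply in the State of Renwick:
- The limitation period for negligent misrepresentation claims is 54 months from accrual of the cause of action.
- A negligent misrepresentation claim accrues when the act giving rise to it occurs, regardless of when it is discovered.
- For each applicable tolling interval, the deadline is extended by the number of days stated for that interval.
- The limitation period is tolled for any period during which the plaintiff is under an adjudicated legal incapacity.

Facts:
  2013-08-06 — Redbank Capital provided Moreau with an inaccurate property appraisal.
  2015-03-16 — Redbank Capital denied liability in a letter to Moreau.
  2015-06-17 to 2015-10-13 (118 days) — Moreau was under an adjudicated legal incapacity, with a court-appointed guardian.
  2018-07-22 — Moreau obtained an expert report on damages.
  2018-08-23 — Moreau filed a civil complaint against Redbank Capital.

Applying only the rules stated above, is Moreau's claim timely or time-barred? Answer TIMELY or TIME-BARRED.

TIME-BARRED

The limitation period began to run on 2013-08-06.
54 months from 2013-08-06 is 2018-02-06.
The period was tolled for 118 days by the plaintiff's legal incapacity (2015-06-17 to 2015-10-13), pushing the deadline to 2018-06-04.
The other events in the timeline have no effect on the limitation period under the stated rules.
The 2018-08-23 filing falls after the 2018-06-04 deadline; the claim is time-barred.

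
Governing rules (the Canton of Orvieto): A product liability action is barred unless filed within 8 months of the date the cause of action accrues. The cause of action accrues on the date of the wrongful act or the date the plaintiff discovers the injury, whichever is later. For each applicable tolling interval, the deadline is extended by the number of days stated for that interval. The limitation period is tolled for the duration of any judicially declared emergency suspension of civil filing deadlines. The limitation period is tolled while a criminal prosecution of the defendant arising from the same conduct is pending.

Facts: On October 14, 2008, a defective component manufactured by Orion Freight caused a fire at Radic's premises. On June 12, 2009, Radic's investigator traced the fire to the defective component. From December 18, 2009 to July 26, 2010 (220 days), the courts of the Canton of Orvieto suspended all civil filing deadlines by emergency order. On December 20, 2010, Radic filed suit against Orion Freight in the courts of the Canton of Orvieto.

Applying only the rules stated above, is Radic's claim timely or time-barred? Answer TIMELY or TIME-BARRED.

Taking the later of the act (October 14, 2008) and discovery (June 12, 2009), the claim accrued on June 12, 2009.
Adding the 8 months base period to June 12, 2009 gives a deadline of February 12, 2010, before any tolling.
The period was tolled for 220 days by the emergency suspension of filing deadlines (December 18, 2009 to July 26, 2010), pushing the deadline to September 20, 2010.
The December 20, 2010 filing falls after the September 20, 2010 deadline; the claim is time-barred.

TIME-BARRED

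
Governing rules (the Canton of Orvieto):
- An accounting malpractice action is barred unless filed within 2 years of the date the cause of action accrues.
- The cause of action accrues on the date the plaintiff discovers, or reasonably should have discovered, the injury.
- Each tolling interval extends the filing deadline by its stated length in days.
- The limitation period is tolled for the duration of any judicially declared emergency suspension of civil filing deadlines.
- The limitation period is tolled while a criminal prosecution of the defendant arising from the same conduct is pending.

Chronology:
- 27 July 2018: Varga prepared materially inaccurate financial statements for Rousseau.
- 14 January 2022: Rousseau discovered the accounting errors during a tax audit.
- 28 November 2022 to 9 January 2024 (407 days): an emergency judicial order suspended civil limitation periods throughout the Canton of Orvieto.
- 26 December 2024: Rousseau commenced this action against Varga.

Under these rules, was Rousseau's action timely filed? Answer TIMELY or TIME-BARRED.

TIMELY

The claim did not accrue until Rousseau discovered the injury on 14 January 2022; the 27 July 2018 act date does not start the clock under the stated rule.
2 years from 14 January 2022 is 14 January 2024.
The emergency suspension of filing deadlines from 28 November 2022 to 9 January 2024 tolled the period for 407 days, extending the deadline to 24 February 2025.
The 26 December 2024 filing precedes the 24 February 2025 deadline; the claim is timely.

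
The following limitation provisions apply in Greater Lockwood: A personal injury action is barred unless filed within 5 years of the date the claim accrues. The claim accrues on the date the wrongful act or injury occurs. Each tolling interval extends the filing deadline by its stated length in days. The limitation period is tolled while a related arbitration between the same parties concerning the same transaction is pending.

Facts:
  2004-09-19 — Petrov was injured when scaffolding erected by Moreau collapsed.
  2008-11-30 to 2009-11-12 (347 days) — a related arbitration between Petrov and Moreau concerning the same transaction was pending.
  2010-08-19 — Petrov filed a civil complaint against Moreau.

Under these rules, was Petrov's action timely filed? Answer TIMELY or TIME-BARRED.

TIMELY

The claim accrued on 2004-09-19, the date of the act.
The untolled deadline — 5 years after 2004-09-19 — is 2009-09-19.
Because the pending related arbitration ran from 2008-11-30 to 2009-11-12, the deadline is extended by 347 days to 2010-09-01.
Petrov filed on 2010-08-19, before the 2010-09-01 deadline, so the action is timely.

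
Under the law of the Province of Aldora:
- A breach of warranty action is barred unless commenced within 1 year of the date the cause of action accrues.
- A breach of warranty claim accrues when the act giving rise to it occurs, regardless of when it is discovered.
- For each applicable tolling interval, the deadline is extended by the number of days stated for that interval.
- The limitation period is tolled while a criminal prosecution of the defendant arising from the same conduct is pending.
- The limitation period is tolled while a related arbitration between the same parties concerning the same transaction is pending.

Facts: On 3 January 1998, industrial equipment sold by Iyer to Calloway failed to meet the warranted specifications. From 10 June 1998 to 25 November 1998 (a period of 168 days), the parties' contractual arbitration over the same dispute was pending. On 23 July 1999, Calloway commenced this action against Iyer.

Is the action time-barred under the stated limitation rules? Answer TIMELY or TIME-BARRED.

The limitation period began to run on 3 January 1998.
Adding the 1 year base period to 3 January 1998 gives a deadline of 3 January 1999, before any tolling.
The pending related arbitration from 10 June 1998 to 25 November 1998 tolled the period for 168 days, extending the deadline to 20 June 1999.
The 23 July 1999 filing falls after the 20 June 1999 deadline; the claim is time-barred.

TIME-BARRED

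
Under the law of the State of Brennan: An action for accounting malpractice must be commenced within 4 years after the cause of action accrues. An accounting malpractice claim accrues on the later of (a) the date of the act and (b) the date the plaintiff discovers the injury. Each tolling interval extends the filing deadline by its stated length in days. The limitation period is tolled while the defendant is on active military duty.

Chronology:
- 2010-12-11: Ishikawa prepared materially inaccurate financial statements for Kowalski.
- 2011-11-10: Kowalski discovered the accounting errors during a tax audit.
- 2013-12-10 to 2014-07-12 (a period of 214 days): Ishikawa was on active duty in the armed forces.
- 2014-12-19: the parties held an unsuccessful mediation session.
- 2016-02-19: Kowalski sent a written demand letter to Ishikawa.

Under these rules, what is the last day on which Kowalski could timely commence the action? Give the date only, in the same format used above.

2016-06-11

The claim accrued on 2011-11-10 — the later of the 2010-12-11 act and the 2011-11-10 discovery.
4 years from 2011-11-10 is 2015-11-10.
Because the defendant's active military service ran from 2013-12-10 to 2014-07-12, the deadline is extended by 214 days to 2016-06-11.
Nothing else in the chronology tolls or restarts the period.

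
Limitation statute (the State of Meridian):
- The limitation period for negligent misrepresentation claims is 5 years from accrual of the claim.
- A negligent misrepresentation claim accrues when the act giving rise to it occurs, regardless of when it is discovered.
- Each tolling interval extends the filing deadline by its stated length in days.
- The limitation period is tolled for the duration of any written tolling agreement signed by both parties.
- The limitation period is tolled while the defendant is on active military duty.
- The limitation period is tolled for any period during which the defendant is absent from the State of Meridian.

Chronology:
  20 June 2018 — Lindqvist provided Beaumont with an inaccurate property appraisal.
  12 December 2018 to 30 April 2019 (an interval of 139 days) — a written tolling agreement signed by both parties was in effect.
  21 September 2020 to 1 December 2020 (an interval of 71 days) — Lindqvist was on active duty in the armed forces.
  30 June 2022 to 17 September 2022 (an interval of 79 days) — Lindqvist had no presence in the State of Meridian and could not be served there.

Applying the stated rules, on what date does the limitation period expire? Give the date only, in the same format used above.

The limitation period began to run on 20 June 2018.
The untolled deadline — 5 years after 20 June 2018 — is 20 June 2023.
The written tolling agreement from 12 December 2018 to 30 April 2019 tolled the period for 139 days, extending the deadline to 6 November 2023.
The period was tolled for 71 days by the defendant's active military service (21 September 2020 to 1 December 2020), pushing the deadline to 16 January 2024.
The period was tolled for 79 days by the defendant's absence from the jurisdiction (30 June 2022 to 17 September 2022), pushing the deadline to 4 April 2024.

4 April 2024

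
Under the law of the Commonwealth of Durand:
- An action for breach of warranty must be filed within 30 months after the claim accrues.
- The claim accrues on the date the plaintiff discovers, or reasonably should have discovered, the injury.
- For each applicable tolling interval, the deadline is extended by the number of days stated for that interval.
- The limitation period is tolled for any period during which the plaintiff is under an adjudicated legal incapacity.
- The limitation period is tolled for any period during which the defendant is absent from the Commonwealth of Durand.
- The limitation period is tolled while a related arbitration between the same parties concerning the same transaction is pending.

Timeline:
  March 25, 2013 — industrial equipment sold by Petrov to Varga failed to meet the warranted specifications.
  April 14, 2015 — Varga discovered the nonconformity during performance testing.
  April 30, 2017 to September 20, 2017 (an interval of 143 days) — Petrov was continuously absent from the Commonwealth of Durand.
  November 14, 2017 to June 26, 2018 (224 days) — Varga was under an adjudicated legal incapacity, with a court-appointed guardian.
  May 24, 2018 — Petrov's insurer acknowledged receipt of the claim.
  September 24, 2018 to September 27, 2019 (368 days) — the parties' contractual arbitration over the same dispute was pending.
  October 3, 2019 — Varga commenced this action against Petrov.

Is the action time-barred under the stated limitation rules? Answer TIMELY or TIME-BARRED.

The claim did not accrue until Varga discovered the injury on April 14, 2015; the March 25, 2013 act date does not start the clock under the stated rule.
30 months from April 14, 2015 is October 14, 2017.
The period was tolled for 143 days by the defendant's absence from the jurisdiction (April 30, 2017 to September 20, 2017), pushing the deadline to March 6, 2018.
Because the plaintiff's legal incapacity ran from November 14, 2017 to June 26, 2018, the deadline is extended by 224 days to October 16, 2018.
The period was tolled for 368 days by the pending related arbitration (September 24, 2018 to September 27, 2019), pushing the deadline to October 19, 2019.
The other events in the timeline have no effect on the limitation period under the stated rules.
Varga filed on October 3, 2019, before the October 19, 2019 deadline, so the action is timely.

TIMELY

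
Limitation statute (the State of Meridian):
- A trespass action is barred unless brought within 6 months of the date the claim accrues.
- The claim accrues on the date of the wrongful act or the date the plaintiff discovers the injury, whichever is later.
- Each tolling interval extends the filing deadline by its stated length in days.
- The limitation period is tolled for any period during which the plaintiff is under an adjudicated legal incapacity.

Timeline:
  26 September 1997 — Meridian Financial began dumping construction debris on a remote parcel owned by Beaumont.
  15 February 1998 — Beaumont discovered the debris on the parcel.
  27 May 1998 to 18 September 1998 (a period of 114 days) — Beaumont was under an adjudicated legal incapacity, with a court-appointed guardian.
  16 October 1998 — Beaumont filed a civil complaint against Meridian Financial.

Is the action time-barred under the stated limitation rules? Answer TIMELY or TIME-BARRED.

Because discovery on 15 February 1998 post-dates the 26 September 1997 act, accrual under the later-of rule falls on 15 February 1998.
6 months from 15 February 1998 is 15 August 1998.
The plaintiff's legal incapacity from 27 May 1998 to 18 September 1998 tolled the period for 114 days, extending the deadline to 7 December 1998.
Filing on 16 October 1998 beat the 7 December 1998 deadline — the action is timely.

TIMELY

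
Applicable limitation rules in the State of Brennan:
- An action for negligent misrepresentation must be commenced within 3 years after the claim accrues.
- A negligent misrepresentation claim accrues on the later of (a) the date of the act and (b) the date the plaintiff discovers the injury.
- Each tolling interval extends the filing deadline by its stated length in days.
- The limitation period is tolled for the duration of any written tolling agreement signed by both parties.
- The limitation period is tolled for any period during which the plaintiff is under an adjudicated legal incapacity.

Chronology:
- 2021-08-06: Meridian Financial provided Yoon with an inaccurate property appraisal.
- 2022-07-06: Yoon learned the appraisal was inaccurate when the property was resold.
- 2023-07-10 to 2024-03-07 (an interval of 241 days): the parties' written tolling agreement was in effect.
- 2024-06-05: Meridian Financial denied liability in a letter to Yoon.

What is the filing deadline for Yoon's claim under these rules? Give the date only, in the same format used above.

2026-03-04

Because discovery on 2022-07-06 post-dates the 2021-08-06 act, accrual under the later-of rule falls on 2022-07-06.
The untolled deadline — 3 years after 2022-07-06 — is 2025-07-06.
The period was tolled for 241 days by the written tolling agreement (2023-07-10 to 2024-03-07), pushing the deadline to 2026-03-04.
None of the other events listed affects the running of the period under the stated rules.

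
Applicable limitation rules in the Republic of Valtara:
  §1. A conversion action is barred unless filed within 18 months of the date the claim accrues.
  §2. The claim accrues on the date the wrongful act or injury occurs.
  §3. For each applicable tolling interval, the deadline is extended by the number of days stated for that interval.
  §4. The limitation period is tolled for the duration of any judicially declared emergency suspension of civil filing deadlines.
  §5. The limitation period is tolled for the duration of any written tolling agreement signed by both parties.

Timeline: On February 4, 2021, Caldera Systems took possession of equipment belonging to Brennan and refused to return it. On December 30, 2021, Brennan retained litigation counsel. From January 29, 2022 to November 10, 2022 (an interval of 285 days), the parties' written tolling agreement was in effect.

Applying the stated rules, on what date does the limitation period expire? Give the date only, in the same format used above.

The limitation period began to run on February 4, 2021.
Adding the 18 months base period to February 4, 2021 gives a deadline of August 4, 2022, before any tolling.
The period was tolled for 285 days by the written tolling agreement (January 29, 2022 to November 10, 2022), pushing the deadline to May 16, 2023.
The other events in the timeline have no effect on the limitation period under the stated rules.

May 16, 2023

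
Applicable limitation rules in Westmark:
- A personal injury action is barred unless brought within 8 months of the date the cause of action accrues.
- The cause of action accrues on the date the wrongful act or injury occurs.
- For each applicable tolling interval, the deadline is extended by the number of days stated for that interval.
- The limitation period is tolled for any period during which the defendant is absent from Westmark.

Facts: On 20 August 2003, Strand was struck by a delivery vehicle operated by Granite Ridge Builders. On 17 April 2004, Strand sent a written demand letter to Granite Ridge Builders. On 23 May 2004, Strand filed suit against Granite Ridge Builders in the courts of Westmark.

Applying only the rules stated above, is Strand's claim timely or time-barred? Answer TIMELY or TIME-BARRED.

TIME-BARRED

The limitation period began to run on 20 August 2003.
The untolled deadline — 8 months after 20 August 2003 — is 20 April 2004.
None of the other events listed affects the running of the period under the stated rules.
The 23 May 2004 filing falls after the 20 April 2004 deadline; the claim is time-barred.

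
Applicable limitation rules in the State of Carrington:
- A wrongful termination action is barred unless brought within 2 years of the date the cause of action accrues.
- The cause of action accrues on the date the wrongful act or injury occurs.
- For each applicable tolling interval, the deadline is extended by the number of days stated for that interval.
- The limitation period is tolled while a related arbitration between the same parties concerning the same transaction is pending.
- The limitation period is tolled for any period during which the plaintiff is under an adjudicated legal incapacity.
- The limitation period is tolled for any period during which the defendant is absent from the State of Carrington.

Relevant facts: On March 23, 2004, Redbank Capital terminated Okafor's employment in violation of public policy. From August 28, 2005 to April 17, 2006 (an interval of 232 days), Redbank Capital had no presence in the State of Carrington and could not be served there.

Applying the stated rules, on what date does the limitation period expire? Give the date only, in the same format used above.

November 10, 2006

The cause of action accrued on March 23, 2004, the date of the act.
Adding the 2 years base period to March 23, 2004 gives a deadline of March 23, 2006, before any tolling.
The period was tolled for 232 days by the defendant's absence from the jurisdiction (August 28, 2005 to April 17, 2006), pushing the deadline to November 10, 2006.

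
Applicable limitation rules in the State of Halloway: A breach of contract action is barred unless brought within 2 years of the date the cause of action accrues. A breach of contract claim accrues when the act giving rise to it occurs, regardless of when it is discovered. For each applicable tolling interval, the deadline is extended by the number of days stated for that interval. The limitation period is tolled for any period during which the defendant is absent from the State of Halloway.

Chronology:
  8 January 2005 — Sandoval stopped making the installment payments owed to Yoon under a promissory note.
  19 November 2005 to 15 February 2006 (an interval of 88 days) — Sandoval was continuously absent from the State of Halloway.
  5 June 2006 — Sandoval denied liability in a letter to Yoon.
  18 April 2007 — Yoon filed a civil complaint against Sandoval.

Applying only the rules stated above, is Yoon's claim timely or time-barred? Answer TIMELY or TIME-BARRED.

The cause of action accrued on 8 January 2005, the date of the act.
Adding the 2 years base period to 8 January 2005 gives a deadline of 8 January 2007, before any tolling.
The period was tolled for 88 days by the defendant's absence from the jurisdiction (19 November 2005 to 15 February 2006), pushing the deadline to 6 April 2007.
The other events in the timeline have no effect on the limitation period under the stated rules.
Filing on 18 April 2007 missed the 6 April 2007 deadline — the action is time-barred.

TIME-BARRED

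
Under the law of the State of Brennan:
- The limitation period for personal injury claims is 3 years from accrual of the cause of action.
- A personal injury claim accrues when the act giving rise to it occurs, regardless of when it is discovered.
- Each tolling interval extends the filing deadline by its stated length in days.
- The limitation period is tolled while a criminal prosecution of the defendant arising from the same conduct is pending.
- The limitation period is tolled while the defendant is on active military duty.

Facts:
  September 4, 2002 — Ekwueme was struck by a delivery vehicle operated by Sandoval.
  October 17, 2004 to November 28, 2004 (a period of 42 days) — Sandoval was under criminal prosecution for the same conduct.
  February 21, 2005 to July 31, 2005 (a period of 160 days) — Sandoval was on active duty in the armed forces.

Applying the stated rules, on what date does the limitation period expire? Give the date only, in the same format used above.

The claim accrued on September 4, 2002, when the wrongful act occurred.
Adding the 3 years base period to September 4, 2002 gives a deadline of September 4, 2005, before any tolling.
Because the pending criminal prosecution ran from October 17, 2004 to November 28, 2004, the deadline is extended by 42 days to October 16, 2005.
The period was tolled for 160 days by the defendant's active military service (February 21, 2005 to July 31, 2005), pushing the deadline to March 25, 2006.

March 25, 2006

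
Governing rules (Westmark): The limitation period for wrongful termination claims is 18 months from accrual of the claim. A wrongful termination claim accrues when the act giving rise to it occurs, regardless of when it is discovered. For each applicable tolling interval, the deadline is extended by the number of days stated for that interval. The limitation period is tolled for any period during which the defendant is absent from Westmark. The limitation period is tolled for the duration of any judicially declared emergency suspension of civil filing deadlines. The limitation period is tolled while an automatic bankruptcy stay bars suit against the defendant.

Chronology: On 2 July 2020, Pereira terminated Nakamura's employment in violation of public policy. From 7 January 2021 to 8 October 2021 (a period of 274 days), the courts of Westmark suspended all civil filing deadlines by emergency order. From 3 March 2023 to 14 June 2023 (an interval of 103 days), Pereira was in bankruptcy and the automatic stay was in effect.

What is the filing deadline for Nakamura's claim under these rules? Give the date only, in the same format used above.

The claim accrued on 2 July 2020, the date of the act.
The untolled deadline — 18 months after 2 July 2020 — is 2 January 2022.
The period was tolled for 274 days by the emergency suspension of filing deadlines (7 January 2021 to 8 October 2021), pushing the deadline to 3 October 2022.
By the time the automatic bankruptcy stay began on 3 March 2023, the limitation period had already expired on 3 October 2022; that interval cannot revive it.

3 October 2022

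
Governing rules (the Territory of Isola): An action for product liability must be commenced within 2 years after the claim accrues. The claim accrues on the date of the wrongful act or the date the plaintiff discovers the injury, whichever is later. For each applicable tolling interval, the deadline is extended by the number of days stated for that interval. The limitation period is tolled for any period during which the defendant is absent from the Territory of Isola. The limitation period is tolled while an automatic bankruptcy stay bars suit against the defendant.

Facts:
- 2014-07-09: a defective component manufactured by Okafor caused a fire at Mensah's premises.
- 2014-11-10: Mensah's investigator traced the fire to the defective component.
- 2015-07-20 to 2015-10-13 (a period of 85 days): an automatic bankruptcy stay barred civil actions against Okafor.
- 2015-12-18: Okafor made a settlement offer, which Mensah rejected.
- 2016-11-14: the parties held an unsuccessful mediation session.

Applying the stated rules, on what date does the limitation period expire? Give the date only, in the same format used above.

2017-02-03

Taking the later of the act (2014-07-09) and discovery (2014-11-10), the claim accrued on 2014-11-10.
2 years from 2014-11-10 is 2016-11-10.
The period was tolled for 85 days by the automatic bankruptcy stay (2015-07-20 to 2015-10-13), pushing the deadline to 2017-02-03.
The other events in the timeline have no effect on the limitation period under the stated rules.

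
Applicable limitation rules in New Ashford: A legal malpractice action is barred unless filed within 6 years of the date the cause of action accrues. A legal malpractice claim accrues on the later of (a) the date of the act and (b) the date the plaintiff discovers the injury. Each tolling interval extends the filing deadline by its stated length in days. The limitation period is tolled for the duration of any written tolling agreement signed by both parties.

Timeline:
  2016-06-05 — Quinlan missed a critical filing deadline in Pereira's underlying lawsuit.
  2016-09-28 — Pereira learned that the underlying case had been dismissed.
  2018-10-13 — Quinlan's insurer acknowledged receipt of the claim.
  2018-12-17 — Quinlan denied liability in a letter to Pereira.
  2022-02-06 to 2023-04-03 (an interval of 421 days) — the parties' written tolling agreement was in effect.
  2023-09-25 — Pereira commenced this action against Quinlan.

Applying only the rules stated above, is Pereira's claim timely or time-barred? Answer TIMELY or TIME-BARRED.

Taking the later of the act (2016-06-05) and discovery (2016-09-28), the claim accrued on 2016-09-28.
Adding the 6 years base period to 2016-09-28 gives a deadline of 2022-09-28, before any tolling.
The written tolling agreement from 2022-02-06 to 2023-04-03 tolled the period for 421 days, extending the deadline to 2023-11-23.
None of the other events listed affects the running of the period under the stated rules.
Filing on 2023-09-25 beat the 2023-11-23 deadline — the action is timely.

TIMELY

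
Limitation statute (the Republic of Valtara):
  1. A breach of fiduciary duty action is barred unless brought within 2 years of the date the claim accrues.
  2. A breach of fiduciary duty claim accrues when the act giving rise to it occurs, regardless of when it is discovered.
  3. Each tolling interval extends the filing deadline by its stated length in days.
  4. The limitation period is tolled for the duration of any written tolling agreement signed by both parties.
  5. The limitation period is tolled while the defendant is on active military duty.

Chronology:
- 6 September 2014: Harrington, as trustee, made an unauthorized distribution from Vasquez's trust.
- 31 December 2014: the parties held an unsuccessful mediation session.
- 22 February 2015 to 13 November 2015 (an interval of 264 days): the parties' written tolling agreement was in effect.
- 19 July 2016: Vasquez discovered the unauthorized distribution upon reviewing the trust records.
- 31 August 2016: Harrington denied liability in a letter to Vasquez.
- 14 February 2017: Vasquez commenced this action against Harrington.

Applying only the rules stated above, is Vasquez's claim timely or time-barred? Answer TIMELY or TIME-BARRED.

TIMELY

Accrual is governed by the date of the act, so the period began to run on 6 September 2014; the later discovery on 19 July 2016 is irrelevant under the stated rule.
2 years from 6 September 2014 is 6 September 2016.
The written tolling agreement from 22 February 2015 to 13 November 2015 tolled the period for 264 days, extending the deadline to 28 May 2017.
The other events in the timeline have no effect on the limitation period under the stated rules.
Vasquez filed on 14 February 2017, before the 28 May 2017 deadline, so the action is timely.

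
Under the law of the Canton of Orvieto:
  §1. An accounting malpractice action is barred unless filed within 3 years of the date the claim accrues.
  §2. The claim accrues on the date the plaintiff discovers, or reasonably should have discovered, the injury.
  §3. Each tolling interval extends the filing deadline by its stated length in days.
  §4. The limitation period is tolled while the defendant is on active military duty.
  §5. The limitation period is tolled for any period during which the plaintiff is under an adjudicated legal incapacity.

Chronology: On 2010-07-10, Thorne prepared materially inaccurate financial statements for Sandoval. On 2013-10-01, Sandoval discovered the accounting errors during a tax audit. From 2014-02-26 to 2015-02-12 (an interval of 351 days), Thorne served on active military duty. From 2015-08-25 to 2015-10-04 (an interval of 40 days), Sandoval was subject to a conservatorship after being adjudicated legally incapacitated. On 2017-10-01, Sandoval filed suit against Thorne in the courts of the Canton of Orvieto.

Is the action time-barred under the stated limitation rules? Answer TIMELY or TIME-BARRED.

The claim did not accrue until Sandoval discovered the injury on 2013-10-01; the 2010-07-10 act date does not start the clock under the stated rule.
3 years from 2013-10-01 is 2016-10-01.
Because the defendant's active military service ran from 2014-02-26 to 2015-02-12, the deadline is extended by 351 days to 2017-09-17.
The period was tolled for 40 days by the plaintiff's legal incapacity (2015-08-25 to 2015-10-04), pushing the deadline to 2017-10-27.
The 2017-10-01 filing precedes the 2017-10-27 deadline; the claim is timely.

TIMELY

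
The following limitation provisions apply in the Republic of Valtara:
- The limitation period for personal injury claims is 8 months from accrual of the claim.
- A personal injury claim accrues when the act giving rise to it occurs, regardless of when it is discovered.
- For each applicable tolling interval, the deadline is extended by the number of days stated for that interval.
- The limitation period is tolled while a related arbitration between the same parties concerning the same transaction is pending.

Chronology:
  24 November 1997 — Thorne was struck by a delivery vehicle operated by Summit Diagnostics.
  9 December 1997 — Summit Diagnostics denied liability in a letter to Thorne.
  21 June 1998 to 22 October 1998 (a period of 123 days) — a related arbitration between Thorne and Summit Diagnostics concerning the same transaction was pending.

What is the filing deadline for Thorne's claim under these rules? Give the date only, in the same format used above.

The claim accrued on 24 November 1997, when the wrongful act occurred.
Adding the 8 months base period to 24 November 1997 gives a deadline of 24 July 1998, before any tolling.
The period was tolled for 123 days by the pending related arbitration (21 June 1998 to 22 October 1998), pushing the deadline to 24 November 1998.
Nothing else in the chronology tolls or restarts the period.

24 November 1998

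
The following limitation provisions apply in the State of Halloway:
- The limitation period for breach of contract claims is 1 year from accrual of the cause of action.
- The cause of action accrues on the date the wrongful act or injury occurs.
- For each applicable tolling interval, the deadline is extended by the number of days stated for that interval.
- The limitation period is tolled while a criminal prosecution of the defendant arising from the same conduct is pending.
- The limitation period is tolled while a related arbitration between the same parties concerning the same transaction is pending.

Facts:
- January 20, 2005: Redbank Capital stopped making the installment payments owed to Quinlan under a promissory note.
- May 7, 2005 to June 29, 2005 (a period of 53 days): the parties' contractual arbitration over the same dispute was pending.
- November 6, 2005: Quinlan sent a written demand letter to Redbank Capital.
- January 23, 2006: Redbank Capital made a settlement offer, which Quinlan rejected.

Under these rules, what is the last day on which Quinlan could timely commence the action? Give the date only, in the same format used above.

March 14, 2006

The cause of action accrued on January 20, 2005, the date of the act.
Adding the 1 year base period to January 20, 2005 gives a deadline of January 20, 2006, before any tolling.
The period was tolled for 53 days by the pending related arbitration (May 7, 2005 to June 29, 2005), pushing the deadline to March 14, 2006.
The other events in the timeline have no effect on the limitation period under the stated rules.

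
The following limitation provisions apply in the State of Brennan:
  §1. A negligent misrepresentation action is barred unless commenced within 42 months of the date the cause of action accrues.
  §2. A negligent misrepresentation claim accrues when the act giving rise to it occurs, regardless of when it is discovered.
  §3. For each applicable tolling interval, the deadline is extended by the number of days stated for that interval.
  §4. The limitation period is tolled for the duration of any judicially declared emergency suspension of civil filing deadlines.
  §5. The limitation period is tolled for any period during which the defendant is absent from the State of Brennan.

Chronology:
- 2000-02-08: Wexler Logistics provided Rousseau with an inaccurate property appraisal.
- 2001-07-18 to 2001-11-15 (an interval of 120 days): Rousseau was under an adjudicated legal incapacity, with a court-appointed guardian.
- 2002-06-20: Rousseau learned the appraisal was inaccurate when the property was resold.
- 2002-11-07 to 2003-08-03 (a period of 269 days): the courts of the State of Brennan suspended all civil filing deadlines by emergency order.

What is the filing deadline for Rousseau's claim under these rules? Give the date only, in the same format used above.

2004-05-03

Accrual is governed by the date of the act, so the period began to run on 2000-02-08; the later discovery on 2002-06-20 is irrelevant under the stated rule.
42 months from 2000-02-08 is 2003-08-08.
The emergency suspension of filing deadlines from 2002-11-07 to 2003-08-03 tolled the period for 269 days, extending the deadline to 2004-05-03.
The plaintiff's legal incapacity from 2001-07-18 to 2001-11-15 does not toll the period, because no stated rule makes the plaintiff's incapacity a tolling event.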